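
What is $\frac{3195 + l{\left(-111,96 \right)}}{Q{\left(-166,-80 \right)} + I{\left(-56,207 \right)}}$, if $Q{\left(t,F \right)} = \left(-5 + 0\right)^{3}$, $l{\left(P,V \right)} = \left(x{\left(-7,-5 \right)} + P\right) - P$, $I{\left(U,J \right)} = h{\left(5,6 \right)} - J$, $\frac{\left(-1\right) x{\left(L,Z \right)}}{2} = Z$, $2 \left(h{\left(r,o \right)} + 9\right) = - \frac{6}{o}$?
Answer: $- \frac{6410}{683} \approx -9.3851$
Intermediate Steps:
$h{\left(r,o \right)} = -9 - \frac{3}{o}$ ($h{\left(r,o \right)} = -9 + \frac{\left(-6\right) \frac{1}{o}}{2} = -9 - \frac{3}{o}$)
$x{\left(L,Z \right)} = - 2 Z$
$I{\left(U,J \right)} = - \frac{19}{2} - J$ ($I{\left(U,J \right)} = \left(-9 - \frac{3}{6}\right) - J = \left(-9 - \frac{1}{2}\right) - J = - \frac{19}{2} - J$)
$l{\left(P,V \right)} = 10$ ($l{\left(P,V \right)} = \left(\left(-2\right) \left(-5\right) + P\right) - P = \left(10 + P\right) - P = 10$)
$Q{\left(t,F \right)} = -125$ ($Q{\left(t,F \right)} = \left(-5\right)^{3} = -125$)
$\frac{3195 + l{\left(-111,96 \right)}}{Q{\left(-166,-80 \right)} + I{\left(-56,207 \right)}} = \frac{3195 + 10}{-125 - \frac{433}{2}} = \frac{3205}{-125 - \frac{433}{2}} = \frac{3205}{- \frac{683}{2}} = 3205 \left(- \frac{2}{683}\right) = - \frac{6410}{683}$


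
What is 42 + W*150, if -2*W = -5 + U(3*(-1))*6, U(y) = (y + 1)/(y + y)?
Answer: 267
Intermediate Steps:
U(y) = (1 + y)/(2*y) (U(y) = (1 + y)/((2*y)) = (1 + y)*(1/(2*y)) = (1 + y)/(2*y))
W = 3/2 (W = -(-5 + ((1 + 3*(-1))/(2*((3*(-1)))))*6)/2 = -(-5 + ((½)*(1 - 3)/(-3))*6)/2 = -(-5 + ((½)*(-⅓)*(-2))*6)/2 = -(-5 + (⅓)*6)/2 = -(-5 + 2)/2 = -½*(-3) = 3/2 ≈ 1.5000)
42 + W*150 = 42 + (3/2)*150 = 42 + 225 = 267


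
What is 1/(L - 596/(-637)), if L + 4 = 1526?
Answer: 637/970110 ≈ 0.00065663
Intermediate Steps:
L = 1522 (L = -4 + 1526 = 1522)
1/(L - 596/(-637)) = 1/(1522 - 596/(-637)) = 1/(1522 - 596*(-1/637)) = 1/(1522 + 596/637) = 1/(970110/637) = 637/970110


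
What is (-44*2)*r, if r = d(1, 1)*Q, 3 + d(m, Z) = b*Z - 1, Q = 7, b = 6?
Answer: -1232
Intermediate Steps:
d(m, Z) = -4 + 6*Z (d(m, Z) = -3 + (6*Z - 1) = -3 + (-1 + 6*Z) = -4 + 6*Z)
r = 14 (r = (-4 + 6*1)*7 = (-4 + 6)*7 = 2*7 = 14)
(-44*2)*r = -44*2*14 = -88*14 = -1232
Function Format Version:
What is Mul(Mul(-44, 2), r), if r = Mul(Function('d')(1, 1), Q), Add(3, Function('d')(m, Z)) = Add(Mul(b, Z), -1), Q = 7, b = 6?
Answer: -1232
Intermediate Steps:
Function('d')(m, Z) = Add(-4, Mul(6, Z)) (Function('d')(m, Z) = Add(-3, Add(Mul(6, Z), -1)) = Add(-3, Add(-1, Mul(6, Z))) = Add(-4, Mul(6, Z)))
r = 14 (r = Mul(Add(-4, Mul(6, 1)), 7) = Mul(Add(-4, 6), 7) = Mul(2, 7) = 14)
Mul(Mul(-44, 2), r) = Mul(Mul(-44, 2), 14) = Mul(-88, 14) = -1232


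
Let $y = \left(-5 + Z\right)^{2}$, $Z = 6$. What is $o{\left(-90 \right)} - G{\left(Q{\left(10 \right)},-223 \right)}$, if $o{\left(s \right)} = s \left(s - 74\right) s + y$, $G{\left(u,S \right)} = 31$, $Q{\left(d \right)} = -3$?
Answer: $-1328430$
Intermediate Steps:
$y = 1$ ($y = \left(-5 + 6\right)^{2} = 1^{2} = 1$)
$o{\left(s \right)} = 1 + s^{2} \left(-74 + s\right)$ ($o{\left(s \right)} = s \left(s - 74\right) s + 1 = s \left(-74 + s\right) s + 1 = s^{2} \left(-74 + s\right) + 1 = 1 + s^{2} \left(-74 + s\right)$)
$o{\left(-90 \right)} - G{\left(Q{\left(10 \right)},-223 \right)} = \left(1 + \left(-90\right)^{3} - 74 \left(-90\right)^{2}\right) - 31 = \left(1 - 729000 - 599400\right) - 31 = -1328399 - 31 = -1328430$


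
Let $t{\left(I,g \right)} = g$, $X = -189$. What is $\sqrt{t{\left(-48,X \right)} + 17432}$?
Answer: $\sqrt{17243} \approx 131.31$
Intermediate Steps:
$\sqrt{t{\left(-48,X \right)} + 17432} = \sqrt{-189 + 17432} = \sqrt{17243}$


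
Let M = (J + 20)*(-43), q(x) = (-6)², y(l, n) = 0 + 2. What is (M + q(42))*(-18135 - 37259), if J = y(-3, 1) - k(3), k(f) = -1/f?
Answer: 153607562/3 ≈ 5.1202e+7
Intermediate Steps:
y(l, n) = 2
q(x) = 36
J = 7/3 (J = 2 - (-1)/3 = 2 - 1*(-⅓) = 2 + ⅓ = 7/3 ≈ 2.3333)
M = -2881/3 (M = (7/3 + 20)*(-43) = (67/3)*(-43) = -2881/3 ≈ -960.33)
(M + q(42))*(-18135 - 37259) = (-2881/3 + 36)*(-18135 - 37259) = -2773/3*(-55394) = 153607562/3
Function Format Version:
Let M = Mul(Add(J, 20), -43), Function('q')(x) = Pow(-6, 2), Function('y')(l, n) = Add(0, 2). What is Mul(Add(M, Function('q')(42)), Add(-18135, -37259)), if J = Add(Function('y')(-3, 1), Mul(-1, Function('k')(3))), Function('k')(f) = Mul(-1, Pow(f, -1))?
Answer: Rational(153607562, 3) ≈ 5.1202e+7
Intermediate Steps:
Function('y')(l, n) = 2
Function('q')(x) = 36
J = Rational(7, 3) (J = Add(2, Mul(-1, Mul(-1, Pow(3, -1)))) = Add(2, Mul(-1, Mul(-1, Rational(1, 3)))) = Add(2, Mul(-1, Rational(-1, 3))) = Add(2, Rational(1, 3)) = Rational(7, 3) ≈ 2.3333)
M = Rational(-2881, 3) (M = Mul(Add(Rational(7, 3), 20), -43) = Mul(Rational(67, 3), -43) = Rational(-2881, 3) ≈ -960.33)
Mul(Add(M, Function('q')(42)), Add(-18135, -37259)) = Mul(Add(Rational(-2881, 3), 36), Add(-18135, -37259)) = Mul(Rational(-2773, 3), -55394) = Rational(153607562, 3)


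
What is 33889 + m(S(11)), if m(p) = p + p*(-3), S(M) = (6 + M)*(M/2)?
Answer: 33702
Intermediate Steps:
S(M) = M*(6 + M)/2 (S(M) = (6 + M)*(M*(½)) = (6 + M)*(M/2) = M*(6 + M)/2)
m(p) = -2*p (m(p) = p - 3*p = -2*p)
33889 + m(S(11)) = 33889 - 11*(6 + 11) = 33889 - 11*17 = 33889 - 2*187/2 = 33889 - 187 = 33702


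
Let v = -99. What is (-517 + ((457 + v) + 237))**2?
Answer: 6084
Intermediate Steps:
(-517 + ((457 + v) + 237))**2 = (-517 + ((457 - 99) + 237))**2 = (-517 + (358 + 237))**2 = (-517 + 595)**2 = 78**2 = 6084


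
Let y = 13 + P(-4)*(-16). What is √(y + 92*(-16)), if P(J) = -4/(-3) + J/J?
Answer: 67*I*√3/3 ≈ 38.682*I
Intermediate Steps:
P(J) = 7/3 (P(J) = -4*(-⅓) + 1 = 4/3 + 1 = 7/3)
y = -73/3 (y = 13 + (7/3)*(-16) = 13 - 112/3 = -73/3 ≈ -24.333)
√(y + 92*(-16)) = √(-73/3 + 92*(-16)) = √(-73/3 - 1472) = √(-4489/3) = 67*I*√3/3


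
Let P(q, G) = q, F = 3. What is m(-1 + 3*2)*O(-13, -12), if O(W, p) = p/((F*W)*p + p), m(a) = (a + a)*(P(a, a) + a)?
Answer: -50/19 ≈ -2.6316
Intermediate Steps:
m(a) = 4*a² (m(a) = (a + a)*(a + a) = (2*a)*(2*a) = 4*a²)
O(W, p) = p/(p + 3*W*p) (O(W, p) = p/((3*W)*p + p) = p/(3*W*p + p) = p/(p + 3*W*p))
m(-1 + 3*2)*O(-13, -12) = (4*(-1 + 3*2)²)/(1 + 3*(-13)) = (4*(-1 + 6)²)/(1 - 39) = (4*5²)/(-38) = (4*25)*(-1/38) = 100*(-1/38) = -50/19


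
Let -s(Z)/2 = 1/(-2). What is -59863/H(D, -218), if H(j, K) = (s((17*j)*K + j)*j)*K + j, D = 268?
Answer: 59863/58156 ≈ 1.0294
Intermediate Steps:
s(Z) = 1 (s(Z) = -2/(-2) = -2*(-1/2) = 1)
H(j, K) = j + K*j (H(j, K) = (1*j)*K + j = j*K + j = K*j + j = j + K*j)
-59863/H(D, -218) = -59863*1/(268*(1 - 218)) = -59863/(268*(-217)) = -59863/(-58156) = -59863*(-1/58156) = 59863/58156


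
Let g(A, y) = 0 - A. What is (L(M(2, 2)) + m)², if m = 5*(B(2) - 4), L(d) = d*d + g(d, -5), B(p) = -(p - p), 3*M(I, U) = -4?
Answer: 23104/81 ≈ 285.23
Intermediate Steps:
M(I, U) = -4/3 (M(I, U) = (⅓)*(-4) = -4/3)
B(p) = 0 (B(p) = -1*0 = 0)
g(A, y) = -A
L(d) = d² - d (L(d) = d*d - d = d² - d)
m = -20 (m = 5*(0 - 4) = 5*(-4) = -20)
(L(M(2, 2)) + m)² = (-4*(-1 - 4/3)/3 - 20)² = (-4/3*(-7/3) - 20)² = (28/9 - 20)² = (-152/9)² = 23104/81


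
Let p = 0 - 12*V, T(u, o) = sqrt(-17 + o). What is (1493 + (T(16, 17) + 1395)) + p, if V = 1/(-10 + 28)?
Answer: 8662/3 ≈ 2887.3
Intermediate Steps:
V = 1/18 ≈ 0.055556
p = -2/3 (p = 0 - 12*1/18 = 0 - 2/3 = -2/3 ≈ -0.66667)
(1493 + (T(16, 17) + 1395)) + p = (1493 + (sqrt(-17 + 17) + 1395)) - 2/3 = (1493 + (sqrt(0) + 1395)) - 2/3 = (1493 + (0 + 1395)) - 2/3 = (1493 + 1395) - 2/3 = 2888 - 2/3 = 8662/3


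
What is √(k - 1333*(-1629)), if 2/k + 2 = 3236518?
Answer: √5686522463202298006/1618258 ≈ 1473.6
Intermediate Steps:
k = 1/1618258 (k = 2/(-2 + 3236518) = 2/3236516 = 2*(1/3236516) = 1/1618258 ≈ 6.1795e-7)
√(k - 1333*(-1629)) = √(1/1618258 - 1333*(-1629)) = √(1/1618258 + 2171457) = √(3513977661907/1618258) = √5686522463202298006/1618258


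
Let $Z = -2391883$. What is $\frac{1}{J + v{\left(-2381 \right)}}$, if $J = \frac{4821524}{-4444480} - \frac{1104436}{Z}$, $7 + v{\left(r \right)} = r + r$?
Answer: $- \frac{156333472880}{745651742129079} \approx -0.00020966$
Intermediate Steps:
$v{\left(r \right)} = -7 + 2 r$ ($v{\left(r \right)} = -7 + \left(r + r\right) = -7 + 2 r$)
$J = - \frac{97409964359}{156333472880}$ ($J = \frac{4821524}{-4444480} - \frac{1104436}{-2391883} = 4821524 \left(- \frac{1}{4444480}\right) - - \frac{1104436}{2391883} = - \frac{1205381}{1111120} + \frac{1104436}{2391883} = - \frac{97409964359}{156333472880} \approx -0.62309$)
$\frac{1}{J + v{\left(-2381 \right)}} = \frac{1}{- \frac{97409964359}{156333472880} + \left(-7 + 2 \left(-2381\right)\right)} = \frac{1}{- \frac{97409964359}{156333472880} - 4769} = \frac{1}{- \frac{745651742129079}{156333472880}} = - \frac{156333472880}{745651742129079}$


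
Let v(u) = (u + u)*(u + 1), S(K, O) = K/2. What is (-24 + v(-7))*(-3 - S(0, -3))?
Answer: -180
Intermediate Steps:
S(K, O) = K/2 (S(K, O) = K*(½) = K/2)
v(u) = 2*u*(1 + u) (v(u) = (2*u)*(1 + u) = 2*u*(1 + u))
(-24 + v(-7))*(-3 - S(0, -3)) = (-24 + 2*(-7)*(1 - 7))*(-3 - 0/2) = (-24 + 2*(-7)*(-6))*(-3 - 1*0) = (-24 + 84)*(-3 + 0) = 60*(-3) = -180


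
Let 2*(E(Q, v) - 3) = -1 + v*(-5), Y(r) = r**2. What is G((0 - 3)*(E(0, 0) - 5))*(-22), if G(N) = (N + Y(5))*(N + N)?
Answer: -10725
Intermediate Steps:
E(Q, v) = 5/2 - 5*v/2 (E(Q, v) = 3 + (-1 + v*(-5))/2 = 3 + (-1 - 5*v)/2 = 3 + (-1/2 - 5*v/2) = 5/2 - 5*v/2)
G(N) = 2*N*(25 + N) (G(N) = (N + 5**2)*(N + N) = (N + 25)*(2*N) = (25 + N)*(2*N) = 2*N*(25 + N))
G((0 - 3)*(E(0, 0) - 5))*(-22) = (2*((0 - 3)*((5/2 - 5/2*0) - 5))*(25 + (0 - 3)*((5/2 - 5/2*0) - 5)))*(-22) = (2*(-3*((5/2 + 0) - 5))*(25 - 3*((5/2 + 0) - 5)))*(-22) = (2*(-3*(5/2 - 5))*(25 - 3*(5/2 - 5)))*(-22) = (2*(-3*(-5/2))*(25 - 3*(-5/2)))*(-22) = (2*(15/2)*(25 + 15/2))*(-22) = (2*(15/2)*(65/2))*(-22) = (975/2)*(-22) = -10725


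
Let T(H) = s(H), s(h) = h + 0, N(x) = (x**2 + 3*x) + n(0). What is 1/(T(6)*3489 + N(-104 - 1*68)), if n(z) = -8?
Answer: 1/49994 ≈ 2.0002e-5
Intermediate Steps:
N(x) = -8 + x**2 + 3*x (N(x) = (x**2 + 3*x) - 8 = -8 + x**2 + 3*x)
s(h) = h
T(H) = H
1/(T(6)*3489 + N(-104 - 1*68)) = 1/(6*3489 + (-8 + (-104 - 1*68)**2 + 3*(-104 - 1*68))) = 1/(20934 + (-8 + (-104 - 68)**2 + 3*(-104 - 68))) = 1/(20934 + (-8 + (-172)**2 + 3*(-172))) = 1/(20934 + (-8 + 29584 - 516)) = 1/(20934 + 29060) = 1/49994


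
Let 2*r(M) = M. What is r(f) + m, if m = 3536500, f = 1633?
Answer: 7074633/2 ≈ 3.5373e+6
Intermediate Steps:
r(M) = M/2
r(f) + m = (½)*1633 + 3536500 = 1633/2 + 3536500 = 7074633/2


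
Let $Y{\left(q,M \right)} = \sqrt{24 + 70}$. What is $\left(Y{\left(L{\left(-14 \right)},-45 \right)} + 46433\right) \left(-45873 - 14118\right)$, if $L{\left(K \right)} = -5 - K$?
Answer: $-2785562103 - 59991 \sqrt{94} \approx -2.7861 \cdot 10^{9}$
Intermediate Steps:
$Y{\left(q,M \right)} = \sqrt{94}$
$\left(Y{\left(L{\left(-14 \right)},-45 \right)} + 46433\right) \left(-45873 - 14118\right) = \left(\sqrt{94} + 46433\right) \left(-45873 - 14118\right) = \left(46433 + \sqrt{94}\right) \left(-59991\right) = -2785562103 - 59991 \sqrt{94}$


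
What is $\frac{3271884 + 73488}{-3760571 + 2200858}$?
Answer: $- \frac{3345372}{1559713} \approx -2.1449$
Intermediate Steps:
$\frac{3271884 + 73488}{-3760571 + 2200858} = \frac{3345372}{-1559713} = 3345372 \left(- \frac{1}{1559713}\right) = - \frac{3345372}{1559713}$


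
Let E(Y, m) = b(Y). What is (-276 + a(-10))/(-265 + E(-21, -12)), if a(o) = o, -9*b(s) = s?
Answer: 429/394 ≈ 1.0888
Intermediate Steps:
b(s) = -s/9
E(Y, m) = -Y/9
(-276 + a(-10))/(-265 + E(-21, -12)) = (-276 - 10)/(-265 - ⅑*(-21)) = -286/(-265 + 7/3) = -286/(-788/3) = -286*(-3/788) = 429/394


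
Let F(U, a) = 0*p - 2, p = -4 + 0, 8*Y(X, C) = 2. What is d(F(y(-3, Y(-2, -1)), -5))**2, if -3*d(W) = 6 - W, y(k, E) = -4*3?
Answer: 64/9 ≈ 7.1111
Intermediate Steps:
Y(X, C) = 1/4 (Y(X, C) = (1/8)*2 = 1/4)
y(k, E) = -12
p = -4
F(U, a) = -2 (F(U, a) = 0*(-4) - 2 = 0 - 2 = -2)
d(W) = -2 + W/3 (d(W) = -(6 - W)/3 = -2 + W/3)
d(F(y(-3, Y(-2, -1)), -5))**2 = (-2 + (1/3)*(-2))**2 = (-2 - 2/3)**2 = (-8/3)**2 = 64/9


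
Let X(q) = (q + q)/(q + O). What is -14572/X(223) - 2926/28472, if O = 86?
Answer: -32050886513/3174628 ≈ -10096.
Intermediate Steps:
X(q) = 2*q/(86 + q) (X(q) = (q + q)/(q + 86) = (2*q)/(86 + q) = 2*q/(86 + q))
-14572/X(223) - 2926/28472 = -14572/(2*223/(86 + 223)) - 2926/28472 = -14572/(2*223/309) - 2926*1/28472 = -14572/(2*223*(1/309)) - 1463/14236 = -14572/446/309 - 1463/14236 = -14572*309/446 - 1463/14236 = -2251374/223 - 1463/14236 = -32050886513/3174628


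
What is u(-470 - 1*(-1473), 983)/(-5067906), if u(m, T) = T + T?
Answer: -983/2533953 ≈ -0.00038793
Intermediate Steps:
u(m, T) = 2*T
u(-470 - 1*(-1473), 983)/(-5067906) = (2*983)/(-5067906) = 1966*(-1/5067906) = -983/2533953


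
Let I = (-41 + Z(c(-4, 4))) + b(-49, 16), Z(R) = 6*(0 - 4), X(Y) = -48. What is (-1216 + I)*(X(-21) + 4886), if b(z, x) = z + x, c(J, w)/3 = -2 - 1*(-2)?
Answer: -6357132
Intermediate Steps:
c(J, w) = 0 (c(J, w) = 3*(-2 - 1*(-2)) = 3*(-2 + 2) = 3*0 = 0)
Z(R) = -24 (Z(R) = 6*(-4) = -24)
b(z, x) = x + z
I = -98 (I = (-41 - 24) + (16 - 49) = -65 - 33 = -98)
(-1216 + I)*(X(-21) + 4886) = (-1216 - 98)*(-48 + 4886) = -1314*4838 = -6357132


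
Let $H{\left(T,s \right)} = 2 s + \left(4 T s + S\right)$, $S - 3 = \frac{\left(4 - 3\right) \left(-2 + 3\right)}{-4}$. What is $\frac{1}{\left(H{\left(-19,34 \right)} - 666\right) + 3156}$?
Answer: $- \frac{4}{93} \approx -0.043011$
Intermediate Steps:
$S = \frac{11}{4}$ ($S = 3 + \frac{\left(4 - 3\right) \left(-2 + 3\right)}{-4} = 3 + 1 \cdot 1 \left(- \frac{1}{4}\right) = 3 + 1 \left(- \frac{1}{4}\right) = 3 - \frac{1}{4} = \frac{11}{4} \approx 2.75$)
$H{\left(T,s \right)} = \frac{11}{4} + 2 s + 4 T s$ ($H{\left(T,s \right)} = 2 s + \left(4 T s + \frac{11}{4}\right) = 2 s + \left(\frac{11}{4} + 4 T s\right) = \frac{11}{4} + 2 s + 4 T s$)
$\frac{1}{\left(H{\left(-19,34 \right)} - 666\right) + 3156} = \frac{1}{\left(\left(\frac{11}{4} + 2 \cdot 34 + 4 \left(-19\right) 34\right) - 666\right) + 3156} = \frac{1}{\left(\left(\frac{11}{4} + 68 - 2584\right) - 666\right) + 3156} = \frac{1}{\left(- \frac{10053}{4} - 666\right) + 3156} = \frac{1}{- \frac{12717}{4} + 3156} = \frac{1}{- \frac{93}{4}} = - \frac{4}{93}$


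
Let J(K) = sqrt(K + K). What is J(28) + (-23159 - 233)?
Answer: -23392 + 2*sqrt(14) ≈ -23385.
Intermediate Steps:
J(K) = sqrt(2)*sqrt(K) (J(K) = sqrt(2*K) = sqrt(2)*sqrt(K))
J(28) + (-23159 - 233) = sqrt(2)*sqrt(28) + (-23159 - 233) = sqrt(2)*(2*sqrt(7)) - 23392 = 2*sqrt(14) - 23392 = -23392 + 2*sqrt(14)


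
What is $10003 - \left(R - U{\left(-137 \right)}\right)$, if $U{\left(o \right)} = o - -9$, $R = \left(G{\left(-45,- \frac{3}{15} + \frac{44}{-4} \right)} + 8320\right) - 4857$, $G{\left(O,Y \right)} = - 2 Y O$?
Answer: $7420$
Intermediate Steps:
$G{\left(O,Y \right)} = - 2 O Y$
$R = 2455$ ($R = \left(\left(-2\right) \left(-45\right) \left(- \frac{3}{15} + \frac{44}{-4}\right) + 8320\right) - 4857 = \left(\left(-2\right) \left(-45\right) \left(\left(-3\right) \frac{1}{15} + 44 \left(- \frac{1}{4}\right)\right) + 8320\right) - 4857 = \left(\left(-2\right) \left(-45\right) \left(- \frac{1}{5} - 11\right) + 8320\right) - 4857 = \left(\left(-2\right) \left(-45\right) \left(- \frac{56}{5}\right) + 8320\right) - 4857 = \left(-1008 + 8320\right) - 4857 = 7312 - 4857 = 2455$)
$U{\left(o \right)} = 9 + o$ ($U{\left(o \right)} = o + 9 = 9 + o$)
$10003 - \left(R - U{\left(-137 \right)}\right) = 10003 - \left(2455 - \left(9 - 137\right)\right) = 10003 - \left(2455 - -128\right) = 10003 - \left(2455 + 128\right) = 10003 - 2583 = 7420$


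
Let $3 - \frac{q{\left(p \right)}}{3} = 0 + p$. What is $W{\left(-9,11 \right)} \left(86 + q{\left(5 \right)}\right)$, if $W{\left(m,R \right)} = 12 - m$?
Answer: $1680$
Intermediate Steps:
$q{\left(p \right)} = 9 - 3 p$ ($q{\left(p \right)} = 9 - 3 \left(0 + p\right) = 9 - 3 p$)
$W{\left(-9,11 \right)} \left(86 + q{\left(5 \right)}\right) = \left(12 - -9\right) \left(86 + \left(9 - 15\right)\right) = \left(12 + 9\right) \left(86 + \left(9 - 15\right)\right) = 21 \left(86 - 6\right) = 21 \cdot 80 = 1680$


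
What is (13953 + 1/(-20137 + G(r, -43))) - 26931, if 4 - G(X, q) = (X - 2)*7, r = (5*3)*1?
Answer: -262467073/20224 ≈ -12978.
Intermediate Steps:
r = 15 (r = 15*1 = 15)
G(X, q) = 18 - 7*X (G(X, q) = 4 - (X - 2)*7 = 4 - (-2 + X)*7 = 4 - (-14 + 7*X) = 4 + (14 - 7*X) = 18 - 7*X)
(13953 + 1/(-20137 + G(r, -43))) - 26931 = (13953 + 1/(-20137 + (18 - 7*15))) - 26931 = (13953 + 1/(-20137 + (18 - 105))) - 26931 = (13953 + 1/(-20137 - 87)) - 26931 = (13953 + 1/(-20224)) - 26931 = (13953 - 1/20224) - 26931 = 282185471/20224 - 26931 = -262467073/20224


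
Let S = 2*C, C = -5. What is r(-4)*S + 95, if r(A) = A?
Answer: 135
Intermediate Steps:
S = -10 (S = 2*(-5) = -10)
r(-4)*S + 95 = -4*(-10) + 95 = 40 + 95 = 135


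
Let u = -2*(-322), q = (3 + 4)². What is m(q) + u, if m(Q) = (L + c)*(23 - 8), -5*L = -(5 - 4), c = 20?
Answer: 947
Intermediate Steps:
L = ⅕ (L = -(-1)*(5 - 4)/5 = -(-1)/5 = -⅕*(-1) = ⅕ ≈ 0.20000)
q = 49 (q = 7² = 49)
m(Q) = 303 (m(Q) = (⅕ + 20)*(23 - 8) = (101/5)*15 = 303)
u = 644
m(q) + u = 303 + 644 = 947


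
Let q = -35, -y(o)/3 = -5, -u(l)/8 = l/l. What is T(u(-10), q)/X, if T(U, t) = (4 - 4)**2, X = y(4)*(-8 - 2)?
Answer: 0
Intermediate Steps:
u(l) = -8 (u(l) = -8*l/l = -8*1 = -8)
y(o) = 15 (y(o) = -3*(-5) = 15)
X = -150 (X = 15*(-8 - 2) = 15*(-10) = -150)
T(U, t) = 0 (T(U, t) = 0**2 = 0)
T(u(-10), q)/X = 0/(-150) = 0*(-1/150) = 0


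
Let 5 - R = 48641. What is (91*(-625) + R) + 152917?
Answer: 47406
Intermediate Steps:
R = -48636 (R = 5 - 1*48641 = 5 - 48641 = -48636)
(91*(-625) + R) + 152917 = (91*(-625) - 48636) + 152917 = (-56875 - 48636) + 152917 = -105511 + 152917 = 47406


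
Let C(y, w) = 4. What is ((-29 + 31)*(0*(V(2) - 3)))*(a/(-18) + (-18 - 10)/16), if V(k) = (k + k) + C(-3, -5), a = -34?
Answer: 0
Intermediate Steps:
V(k) = 4 + 2*k (V(k) = (k + k) + 4 = 2*k + 4 = 4 + 2*k)
((-29 + 31)*(0*(V(2) - 3)))*(a/(-18) + (-18 - 10)/16) = ((-29 + 31)*(0*((4 + 2*2) - 3)))*(-34/(-18) + (-18 - 10)/16) = (2*(0*((4 + 4) - 3)))*(-34*(-1/18) - 28*1/16) = (2*(0*(8 - 3)))*(17/9 - 7/4) = (2*(0*5))*(5/36) = (2*0)*(5/36) = 0*(5/36) = 0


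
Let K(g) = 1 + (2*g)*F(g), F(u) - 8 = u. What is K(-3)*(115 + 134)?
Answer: -7221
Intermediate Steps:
F(u) = 8 + u
K(g) = 1 + 2*g*(8 + g) (K(g) = 1 + (2*g)*(8 + g) = 1 + 2*g*(8 + g))
K(-3)*(115 + 134) = (1 + 2*(-3)*(8 - 3))*(115 + 134) = (1 + 2*(-3)*5)*249 = (1 - 30)*249 = -29*249 = -7221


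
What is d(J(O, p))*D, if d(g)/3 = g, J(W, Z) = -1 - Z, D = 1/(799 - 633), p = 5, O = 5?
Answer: -9/83 ≈ -0.10843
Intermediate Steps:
D = 1/166 ≈ 0.0060241
d(g) = 3*g
d(J(O, p))*D = (3*(-1 - 1*5))*(1/166) = (3*(-1 - 5))*(1/166) = (3*(-6))*(1/166) = -18*1/166 = -9/83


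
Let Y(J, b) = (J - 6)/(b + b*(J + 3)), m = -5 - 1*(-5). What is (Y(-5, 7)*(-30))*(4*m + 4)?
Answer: -1320/7 ≈ -188.57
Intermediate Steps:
m = 0 (m = -5 + 5 = 0)
Y(J, b) = (-6 + J)/(b + b*(3 + J))
(Y(-5, 7)*(-30))*(4*m + 4) = (((-6 - 5)/(7*(4 - 5)))*(-30))*(4*0 + 4) = (((⅐)*(-11)/(-1))*(-30))*(0 + 4) = (((⅐)*(-1)*(-11))*(-30))*4 = ((11/7)*(-30))*4 = -330/7*4 = -1320/7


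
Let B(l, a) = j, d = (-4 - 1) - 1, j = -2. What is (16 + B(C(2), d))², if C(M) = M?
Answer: 196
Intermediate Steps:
d = -6 (d = -5 - 1 = -6)
B(l, a) = -2
(16 + B(C(2), d))² = (16 - 2)² = 14² = 196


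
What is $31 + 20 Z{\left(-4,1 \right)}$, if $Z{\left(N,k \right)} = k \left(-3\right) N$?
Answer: $271$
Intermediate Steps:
$Z{\left(N,k \right)} = - 3 N k$ ($Z{\left(N,k \right)} = - 3 k N = - 3 N k$)
$31 + 20 Z{\left(-4,1 \right)} = 31 + 20 \left(\left(-3\right) \left(-4\right) 1\right) = 31 + 20 \cdot 12 = 31 + 240 = 271$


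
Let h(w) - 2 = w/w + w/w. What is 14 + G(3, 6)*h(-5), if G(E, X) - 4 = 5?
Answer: 50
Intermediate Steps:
G(E, X) = 9 (G(E, X) = 4 + 5 = 9)
h(w) = 4 (h(w) = 2 + (w/w + w/w) = 2 + (1 + 1) = 2 + 2 = 4)
14 + G(3, 6)*h(-5) = 14 + 9*4 = 14 + 36 = 50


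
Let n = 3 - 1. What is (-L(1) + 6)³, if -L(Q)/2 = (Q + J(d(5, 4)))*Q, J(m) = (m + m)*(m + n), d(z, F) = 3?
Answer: 314432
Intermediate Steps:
n = 2
J(m) = 2*m*(2 + m) (J(m) = (m + m)*(m + 2) = (2*m)*(2 + m) = 2*m*(2 + m))
L(Q) = -2*Q*(30 + Q) (L(Q) = -2*(Q + 2*3*(2 + 3))*Q = -2*(Q + 2*3*5)*Q = -2*(Q + 30)*Q = -2*(30 + Q)*Q = -2*Q*(30 + Q))
(-L(1) + 6)³ = (-(-2)*(30 + 1) + 6)³ = (-(-2)*31 + 6)³ = (-1*(-62) + 6)³ = (62 + 6)³ = 68³ = 314432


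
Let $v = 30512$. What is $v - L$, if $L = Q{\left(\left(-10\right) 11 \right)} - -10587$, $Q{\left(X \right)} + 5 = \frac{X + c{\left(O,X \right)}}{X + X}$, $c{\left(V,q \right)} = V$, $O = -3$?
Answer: $\frac{4384487}{220} \approx 19930.0$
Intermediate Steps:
$Q{\left(X \right)} = -5 + \frac{-3 + X}{2 X}$ ($Q{\left(X \right)} = -5 + \frac{X - 3}{X + X} = -5 + \frac{-3 + X}{2 X}$)
$L = \frac{2328153}{220}$ ($L = \frac{3 \left(-1 - 3 \left(\left(-10\right) 11\right)\right)}{2 \left(\left(-10\right) 11\right)} - -10587 = \frac{3 \left(-1 - -330\right)}{2 \left(-110\right)} + \left(-444 + 11031\right) = \frac{3}{2} \left(- \frac{1}{110}\right) \left(-1 + 330\right) + 10587 = \frac{3}{2} \left(- \frac{1}{110}\right) 329 + 10587 = - \frac{987}{220} + 10587 = \frac{2328153}{220} \approx 10583.0$)
$v - L = 30512 - \frac{2328153}{220} = \frac{4384487}{220}$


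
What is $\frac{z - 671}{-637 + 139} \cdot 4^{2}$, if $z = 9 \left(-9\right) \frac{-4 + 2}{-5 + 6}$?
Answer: $\frac{4072}{249} \approx 16.353$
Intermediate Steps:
$z = 162$ ($z = - 81 \left(- \frac{2}{1}\right) = - 81 \left(\left(-2\right) 1\right) = \left(-81\right) \left(-2\right) = 162$)
$\frac{z - 671}{-637 + 139} \cdot 4^{2} = \frac{162 - 671}{-637 + 139} \cdot 4^{2} = - \frac{509}{-498} \cdot 16 = \left(-509\right) \left(- \frac{1}{498}\right) 16 = \frac{509}{498} \cdot 16 = \frac{4072}{249}$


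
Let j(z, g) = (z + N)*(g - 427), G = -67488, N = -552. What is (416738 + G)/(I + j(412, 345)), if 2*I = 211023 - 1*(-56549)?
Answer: 15875/6603 ≈ 2.4042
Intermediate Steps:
j(z, g) = (-552 + z)*(-427 + g) (j(z, g) = (z - 552)*(g - 427) = (-552 + z)*(-427 + g))
I = 133786 (I = (211023 - 1*(-56549))/2 = (211023 + 56549)/2 = (1/2)*267572 = 133786)
(416738 + G)/(I + j(412, 345)) = (416738 - 67488)/(133786 + (235704 - 552*345 - 427*412 + 345*412)) = 349250/(133786 + (235704 - 190440 - 175924 + 142140)) = 349250/(133786 + 11480) = 349250/145266 = 349250*(1/145266) = 15875/6603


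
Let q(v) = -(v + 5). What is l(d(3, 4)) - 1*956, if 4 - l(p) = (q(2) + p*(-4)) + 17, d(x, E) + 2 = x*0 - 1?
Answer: -974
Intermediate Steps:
d(x, E) = -3 (d(x, E) = -2 + (x*0 - 1) = -2 + (0 - 1) = -2 - 1 = -3)
q(v) = -5 - v (q(v) = -(5 + v) = -5 - v)
l(p) = -6 + 4*p (l(p) = 4 - (((-5 - 1*2) + p*(-4)) + 17) = 4 - (((-5 - 2) - 4*p) + 17) = 4 - ((-7 - 4*p) + 17) = 4 - (10 - 4*p) = 4 + (-10 + 4*p) = -6 + 4*p)
l(d(3, 4)) - 1*956 = (-6 + 4*(-3)) - 1*956 = (-6 - 12) - 956 = -18 - 956 = -974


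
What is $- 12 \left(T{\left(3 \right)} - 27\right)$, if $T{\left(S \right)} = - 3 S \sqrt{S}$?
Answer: $324 + 108 \sqrt{3} \approx 511.06$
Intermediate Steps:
$T{\left(S \right)} = - 3 S^{\frac{3}{2}}$
$- 12 \left(T{\left(3 \right)} - 27\right) = - 12 \left(- 3 \cdot 3^{\frac{3}{2}} - 27\right) = - 12 \left(- 3 \cdot 3 \sqrt{3} - 27\right) = - 12 \left(- 9 \sqrt{3} - 27\right) = - 12 \left(-27 - 9 \sqrt{3}\right) = 324 + 108 \sqrt{3}$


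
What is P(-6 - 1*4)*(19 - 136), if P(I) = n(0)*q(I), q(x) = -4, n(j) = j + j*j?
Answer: 0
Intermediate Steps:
n(j) = j + j²
P(I) = 0 (P(I) = (0*(1 + 0))*(-4) = (0*1)*(-4) = 0*(-4) = 0)
P(-6 - 1*4)*(19 - 136) = 0*(19 - 136) = 0*(-117) = 0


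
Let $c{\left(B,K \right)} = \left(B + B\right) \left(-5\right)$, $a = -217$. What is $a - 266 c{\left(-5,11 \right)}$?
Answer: $-13517$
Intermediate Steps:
$c{\left(B,K \right)} = - 10 B$ ($c{\left(B,K \right)} = 2 B \left(-5\right) = - 10 B$)
$a - 266 c{\left(-5,11 \right)} = -217 - 266 \left(\left(-10\right) \left(-5\right)\right) = -217 - 13300 = -13517$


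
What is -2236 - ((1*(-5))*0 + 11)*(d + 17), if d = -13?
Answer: -2280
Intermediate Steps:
-2236 - ((1*(-5))*0 + 11)*(d + 17) = -2236 - ((1*(-5))*0 + 11)*(-13 + 17) = -2236 - (-5*0 + 11)*4 = -2236 - (0 + 11)*4 = -2236 - 11*4 = -2236 - 1*44 = -2236 - 44 = -2280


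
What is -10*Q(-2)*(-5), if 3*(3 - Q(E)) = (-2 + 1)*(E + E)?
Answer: 250/3 ≈ 83.333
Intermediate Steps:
Q(E) = 3 + 2*E/3 (Q(E) = 3 - (-2 + 1)*(E + E)/3 = 3 - (-1)*2*E/3 = 3 - (-2)*E/3 = 3 + 2*E/3)
-10*Q(-2)*(-5) = -10*(3 + (⅔)*(-2))*(-5) = -10*(3 - 4/3)*(-5) = -10*5/3*(-5) = -50/3*(-5) = 250/3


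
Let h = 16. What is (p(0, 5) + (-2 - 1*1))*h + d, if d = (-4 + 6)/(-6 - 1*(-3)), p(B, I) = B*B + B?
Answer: -146/3 ≈ -48.667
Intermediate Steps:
p(B, I) = B + B**2 (p(B, I) = B**2 + B = B + B**2)
d = -2/3 (d = 2/(-6 + 3) = 2/(-3) = 2*(-1/3) = -2/3 ≈ -0.66667)
(p(0, 5) + (-2 - 1*1))*h + d = (0*(1 + 0) + (-2 - 1*1))*16 - 2/3 = (0*1 + (-2 - 1))*16 - 2/3 = (0 - 3)*16 - 2/3 = -3*16 - 2/3 = -48 - 2/3 = -146/3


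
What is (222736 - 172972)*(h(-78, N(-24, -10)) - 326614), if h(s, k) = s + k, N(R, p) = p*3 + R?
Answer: -16260187944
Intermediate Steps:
N(R, p) = R + 3*p (N(R, p) = 3*p + R = R + 3*p)
h(s, k) = k + s
(222736 - 172972)*(h(-78, N(-24, -10)) - 326614) = (222736 - 172972)*(((-24 + 3*(-10)) - 78) - 326614) = 49764*(((-24 - 30) - 78) - 326614) = 49764*((-54 - 78) - 326614) = 49764*(-132 - 326614) = 49764*(-326746) = -16260187944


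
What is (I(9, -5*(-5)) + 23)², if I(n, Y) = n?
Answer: 1024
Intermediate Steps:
(I(9, -5*(-5)) + 23)² = (9 + 23)² = 32² = 1024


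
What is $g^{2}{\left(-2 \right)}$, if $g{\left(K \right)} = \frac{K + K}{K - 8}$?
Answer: $\frac{4}{25} \approx 0.16$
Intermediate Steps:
$g{\left(K \right)} = \frac{2 K}{-8 + K}$
$g^{2}{\left(-2 \right)} = \left(2 \left(-2\right) \frac{1}{-8 - 2}\right)^{2} = \left(2 \left(-2\right) \frac{1}{-10}\right)^{2} = \left(2 \left(-2\right) \left(- \frac{1}{10}\right)\right)^{2} = \left(\frac{2}{5}\right)^{2} = \frac{4}{25}$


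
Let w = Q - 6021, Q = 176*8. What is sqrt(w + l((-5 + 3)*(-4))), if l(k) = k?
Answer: I*sqrt(4605) ≈ 67.86*I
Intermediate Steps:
Q = 1408
w = -4613 (w = 1408 - 6021 = -4613)
sqrt(w + l((-5 + 3)*(-4))) = sqrt(-4613 + (-5 + 3)*(-4)) = sqrt(-4613 - 2*(-4)) = sqrt(-4613 + 8) = sqrt(-4605) = I*sqrt(4605)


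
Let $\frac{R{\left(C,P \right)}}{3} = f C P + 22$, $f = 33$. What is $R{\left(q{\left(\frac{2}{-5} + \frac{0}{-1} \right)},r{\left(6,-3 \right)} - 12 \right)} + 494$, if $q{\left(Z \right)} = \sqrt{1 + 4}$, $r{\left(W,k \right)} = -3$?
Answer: $560 - 1485 \sqrt{5} \approx -2760.6$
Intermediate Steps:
$q{\left(Z \right)} = \sqrt{5}$
$R{\left(C,P \right)} = 66 + 99 C P$ ($R{\left(C,P \right)} = 3 \left(33 C P + 22\right) = 3 \left(22 + 33 C P\right) = 66 + 99 C P$)
$R{\left(q{\left(\frac{2}{-5} + \frac{0}{-1} \right)},r{\left(6,-3 \right)} - 12 \right)} + 494 = \left(66 + 99 \sqrt{5} \left(-3 - 12\right)\right) + 494 = \left(66 + 99 \sqrt{5} \left(-15\right)\right) + 494 = \left(66 - 1485 \sqrt{5}\right) + 494 = 560 - 1485 \sqrt{5}$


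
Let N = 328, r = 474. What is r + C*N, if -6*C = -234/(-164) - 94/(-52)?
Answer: 11590/39 ≈ 297.18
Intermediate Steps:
C = -862/1599 (C = -(-234/(-164) - 94/(-52))/6 = -(-234*(-1/164) - 94*(-1/52))/6 = -(117/82 + 47/26)/6 = -⅙*1724/533 = -862/1599 ≈ -0.53909)
r + C*N = 474 - 862/1599*328 = 474 - 6896/39 = 11590/39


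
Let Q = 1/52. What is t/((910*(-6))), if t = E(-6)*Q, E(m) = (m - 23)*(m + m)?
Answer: -29/23660 ≈ -0.0012257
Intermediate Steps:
Q = 1/52 ≈ 0.019231
E(m) = 2*m*(-23 + m) (E(m) = (-23 + m)*(2*m) = 2*m*(-23 + m))
t = 87/13 (t = (2*(-6)*(-23 - 6))*(1/52) = (2*(-6)*(-29))*(1/52) = 348*(1/52) = 87/13 ≈ 6.6923)
t/((910*(-6))) = 87/(13*((910*(-6)))) = (87/13)/(-5460) = (87/13)*(-1/5460) = -29/23660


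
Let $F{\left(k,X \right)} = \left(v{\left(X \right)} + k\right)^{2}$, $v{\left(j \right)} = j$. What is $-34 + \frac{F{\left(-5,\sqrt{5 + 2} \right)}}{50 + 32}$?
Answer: $-34 + \frac{\left(5 - \sqrt{7}\right)^{2}}{82} \approx -33.932$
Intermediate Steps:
$F{\left(k,X \right)} = \left(X + k\right)^{2}$
$-34 + \frac{F{\left(-5,\sqrt{5 + 2} \right)}}{50 + 32} = -34 + \frac{\left(\sqrt{5 + 2} - 5\right)^{2}}{50 + 32} = -34 + \frac{\left(\sqrt{7} - 5\right)^{2}}{82} = -34 + \left(-5 + \sqrt{7}\right)^{2} \cdot \frac{1}{82} = -34 + \frac{\left(-5 + \sqrt{7}\right)^{2}}{82}$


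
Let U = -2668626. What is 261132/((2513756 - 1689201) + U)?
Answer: -261132/1844071 ≈ -0.14161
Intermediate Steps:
261132/((2513756 - 1689201) + U) = 261132/((2513756 - 1689201) - 2668626) = 261132/(824555 - 2668626) = 261132/(-1844071) = 261132*(-1/1844071) = -261132/1844071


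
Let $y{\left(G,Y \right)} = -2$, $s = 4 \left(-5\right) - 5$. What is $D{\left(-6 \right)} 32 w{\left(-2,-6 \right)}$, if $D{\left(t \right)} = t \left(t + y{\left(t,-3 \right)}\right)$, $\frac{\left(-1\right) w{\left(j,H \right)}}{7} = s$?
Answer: $268800$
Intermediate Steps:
$s = -25$ ($s = -20 - 5 = -25$)
$w{\left(j,H \right)} = 175$ ($w{\left(j,H \right)} = \left(-7\right) \left(-25\right) = 175$)
$D{\left(t \right)} = t \left(-2 + t\right)$ ($D{\left(t \right)} = t \left(t - 2\right) = t \left(-2 + t\right)$)
$D{\left(-6 \right)} 32 w{\left(-2,-6 \right)} = - 6 \left(-2 - 6\right) 32 \cdot 175 = \left(-6\right) \left(-8\right) 32 \cdot 175 = 48 \cdot 32 \cdot 175 = 1536 \cdot 175 = 268800$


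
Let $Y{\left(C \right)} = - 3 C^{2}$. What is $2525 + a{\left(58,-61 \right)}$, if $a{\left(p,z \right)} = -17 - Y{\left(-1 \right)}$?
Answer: $2511$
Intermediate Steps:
$a{\left(p,z \right)} = -14$ ($a{\left(p,z \right)} = -17 - - 3 \left(-1\right)^{2} = -17 - \left(-3\right) 1 = -17 - -3 = -17 + 3 = -14$)
$2525 + a{\left(58,-61 \right)} = 2525 - 14 = 2511$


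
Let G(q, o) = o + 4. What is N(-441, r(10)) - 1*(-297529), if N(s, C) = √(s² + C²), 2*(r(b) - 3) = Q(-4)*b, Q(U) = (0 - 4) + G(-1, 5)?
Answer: 297529 + 7*√3985 ≈ 2.9797e+5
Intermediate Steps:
G(q, o) = 4 + o
Q(U) = 5 (Q(U) = (0 - 4) + (4 + 5) = -4 + 9 = 5)
r(b) = 3 + 5*b/2 (r(b) = 3 + (5*b)/2 = 3 + 5*b/2)
N(s, C) = √(C² + s²)
N(-441, r(10)) - 1*(-297529) = √((3 + (5/2)*10)² + (-441)²) - 1*(-297529) = √((3 + 25)² + 194481) + 297529 = √(28² + 194481) + 297529 = √(784 + 194481) + 297529 = √195265 + 297529 = 7*√3985 + 297529 = 297529 + 7*√3985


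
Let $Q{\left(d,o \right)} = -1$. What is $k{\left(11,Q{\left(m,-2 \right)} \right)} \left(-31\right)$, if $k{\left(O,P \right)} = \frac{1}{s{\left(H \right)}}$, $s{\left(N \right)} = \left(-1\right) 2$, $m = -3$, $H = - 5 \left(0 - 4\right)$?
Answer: $\frac{31}{2} \approx 15.5$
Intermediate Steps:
$H = 20$ ($H = \left(-5\right) \left(-4\right) = 20$)
$s{\left(N \right)} = -2$
$k{\left(O,P \right)} = - \frac{1}{2}$ ($k{\left(O,P \right)} = \frac{1}{-2} = - \frac{1}{2}$)
$k{\left(11,Q{\left(m,-2 \right)} \right)} \left(-31\right) = \left(- \frac{1}{2}\right) \left(-31\right) = \frac{31}{2}$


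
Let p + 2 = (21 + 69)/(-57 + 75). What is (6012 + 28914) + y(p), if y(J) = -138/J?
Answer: 34880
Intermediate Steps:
p = 3 (p = -2 + (21 + 69)/(-57 + 75) = -2 + 90/18 = -2 + 90*(1/18) = -2 + 5 = 3)
(6012 + 28914) + y(p) = (6012 + 28914) - 138/3 = 34926 - 138*⅓ = 34926 - 46 = 34880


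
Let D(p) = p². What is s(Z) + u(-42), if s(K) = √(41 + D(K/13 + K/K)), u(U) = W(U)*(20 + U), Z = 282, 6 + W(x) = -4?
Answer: 220 + √93954/13 ≈ 243.58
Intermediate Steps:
W(x) = -10 (W(x) = -6 - 4 = -10)
u(U) = -200 - 10*U (u(U) = -10*(20 + U) = -200 - 10*U)
s(K) = √(41 + (1 + K/13)²) (s(K) = √(41 + (K/13 + K/K)²) = √(41 + (K*(1/13) + 1)²) = √(41 + (K/13 + 1)²) = √(41 + (1 + K/13)²))
s(Z) + u(-42) = √(6929 + (13 + 282)²)/13 + (-200 - 10*(-42)) = √(6929 + 295²)/13 + (-200 + 420) = √(6929 + 87025)/13 + 220 = √93954/13 + 220 = 220 + √93954/13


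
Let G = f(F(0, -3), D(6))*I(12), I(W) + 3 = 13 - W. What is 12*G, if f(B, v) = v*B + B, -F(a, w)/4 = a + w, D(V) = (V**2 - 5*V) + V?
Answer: -3744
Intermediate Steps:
D(V) = V**2 - 4*V
I(W) = 10 - W (I(W) = -3 + (13 - W) = 10 - W)
F(a, w) = -4*a - 4*w (F(a, w) = -4*(a + w) = -4*a - 4*w)
f(B, v) = B + B*v (f(B, v) = B*v + B = B + B*v)
G = -312 (G = ((-4*0 - 4*(-3))*(1 + 6*(-4 + 6)))*(10 - 1*12) = ((0 + 12)*(1 + 6*2))*(10 - 12) = (12*(1 + 12))*(-2) = (12*13)*(-2) = 156*(-2) = -312)
12*G = 12*(-312) = -3744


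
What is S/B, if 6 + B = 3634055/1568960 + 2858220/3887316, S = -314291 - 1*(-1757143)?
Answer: -48888982443791104/99906149281 ≈ -4.8935e+5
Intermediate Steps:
S = 1442852 (S = -314291 + 1757143 = 1442852)
B = -99906149281/33883573952 (B = -6 + (3634055/1568960 + 2858220/3887316) = -6 + (3634055*(1/1568960) + 2858220*(1/3887316)) = -6 + (726811/313792 + 79395/107981) = -6 + 103395294431/33883573952 = -99906149281/33883573952 ≈ -2.9485)
S/B = 1442852/(-99906149281/33883573952) = 1442852*(-33883573952/99906149281) = -48888982443791104/99906149281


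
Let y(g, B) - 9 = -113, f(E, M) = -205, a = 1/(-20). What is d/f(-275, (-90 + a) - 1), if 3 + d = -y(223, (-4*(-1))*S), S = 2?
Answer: -101/205 ≈ -0.49268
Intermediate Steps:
a = -1/20 ≈ -0.050000
y(g, B) = -104 (y(g, B) = 9 - 113 = -104)
d = 101 (d = -3 - 1*(-104) = -3 + 104 = 101)
d/f(-275, (-90 + a) - 1) = 101/(-205) = 101*(-1/205) = -101/205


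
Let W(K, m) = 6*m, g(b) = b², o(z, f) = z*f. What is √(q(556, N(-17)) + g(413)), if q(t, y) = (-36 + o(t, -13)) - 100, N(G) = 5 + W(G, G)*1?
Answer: √163205 ≈ 403.99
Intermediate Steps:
o(z, f) = f*z
N(G) = 5 + 6*G (N(G) = 5 + (6*G)*1 = 5 + 6*G)
q(t, y) = -136 - 13*t (q(t, y) = (-36 - 13*t) - 100 = -136 - 13*t)
√(q(556, N(-17)) + g(413)) = √((-136 - 13*556) + 413²) = √((-136 - 7228) + 170569) = √(-7364 + 170569) = √163205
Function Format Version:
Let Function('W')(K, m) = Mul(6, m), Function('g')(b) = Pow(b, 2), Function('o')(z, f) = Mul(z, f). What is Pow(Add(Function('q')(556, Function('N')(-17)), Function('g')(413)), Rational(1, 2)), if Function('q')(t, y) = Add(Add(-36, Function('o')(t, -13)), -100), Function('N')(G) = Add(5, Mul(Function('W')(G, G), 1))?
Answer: Pow(163205, Rational(1, 2)) ≈ 403.99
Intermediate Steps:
Function('o')(z, f) = Mul(f, z)
Function('N')(G) = Add(5, Mul(6, G)) (Function('N')(G) = Add(5, Mul(Mul(6, G), 1)) = Add(5, Mul(6, G)))
Function('q')(t, y) = Add(-136, Mul(-13, t)) (Function('q')(t, y) = Add(Add(-36, Mul(-13, t)), -100) = Add(-136, Mul(-13, t)))
Pow(Add(Function('q')(556, Function('N')(-17)), Function('g')(413)), Rational(1, 2)) = Pow(Add(Add(-136, Mul(-13, 556)), Pow(413, 2)), Rational(1, 2)) = Pow(Add(Add(-136, -7228), 170569), Rational(1, 2)) = Pow(Add(-7364, 170569), Rational(1, 2)) = Pow(163205, Rational(1, 2))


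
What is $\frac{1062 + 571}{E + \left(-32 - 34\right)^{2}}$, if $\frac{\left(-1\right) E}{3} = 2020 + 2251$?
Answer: $- \frac{1633}{8457} \approx -0.19309$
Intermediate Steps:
$E = -12813$ ($E = - 3 \left(2020 + 2251\right) = \left(-3\right) 4271 = -12813$)
$\frac{1062 + 571}{E + \left(-32 - 34\right)^{2}} = \frac{1062 + 571}{-12813 + \left(-32 - 34\right)^{2}} = \frac{1633}{-12813 + \left(-66\right)^{2}} = \frac{1633}{-12813 + 4356} = \frac{1633}{-8457} = 1633 \left(- \frac{1}{8457}\right) = - \frac{1633}{8457}$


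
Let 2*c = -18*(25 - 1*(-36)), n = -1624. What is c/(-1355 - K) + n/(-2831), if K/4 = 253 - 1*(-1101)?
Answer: 68581/104747 ≈ 0.65473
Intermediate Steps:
c = -549 (c = (-18*(25 - 1*(-36)))/2 = (-18*(25 + 36))/2 = (-18*61)/2 = (½)*(-1098) = -549)
K = 5416 (K = 4*(253 - 1*(-1101)) = 4*(253 + 1101) = 4*1354 = 5416)
c/(-1355 - K) + n/(-2831) = -549/(-1355 - 1*5416) - 1624/(-2831) = -549/(-1355 - 5416) - 1624*(-1/2831) = -549/(-6771) + 1624/2831 = -549*(-1/6771) + 1624/2831 = 3/37 + 1624/2831 = 68581/104747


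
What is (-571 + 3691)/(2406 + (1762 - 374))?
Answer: 1560/1897 ≈ 0.82235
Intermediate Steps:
(-571 + 3691)/(2406 + (1762 - 374)) = 3120/(2406 + 1388) = 3120/3794 = 3120*(1/3794) = 1560/1897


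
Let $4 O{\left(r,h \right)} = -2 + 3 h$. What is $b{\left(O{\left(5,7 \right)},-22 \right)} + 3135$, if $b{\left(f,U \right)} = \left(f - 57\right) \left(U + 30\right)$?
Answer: $2717$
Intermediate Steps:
$O{\left(r,h \right)} = - \frac{1}{2} + \frac{3 h}{4}$ ($O{\left(r,h \right)} = \frac{-2 + 3 h}{4} = - \frac{1}{2} + \frac{3 h}{4}$)
$b{\left(f,U \right)} = \left(-57 + f\right) \left(30 + U\right)$
$b{\left(O{\left(5,7 \right)},-22 \right)} + 3135 = \left(-1710 - -1254 + 30 \left(- \frac{1}{2} + \frac{3}{4} \cdot 7\right) - 22 \left(- \frac{1}{2} + \frac{3}{4} \cdot 7\right)\right) + 3135 = \left(-1710 + 1254 + 30 \left(- \frac{1}{2} + \frac{21}{4}\right) - 22 \left(- \frac{1}{2} + \frac{21}{4}\right)\right) + 3135 = \left(-1710 + 1254 + 30 \cdot \frac{19}{4} - \frac{209}{2}\right) + 3135 = \left(-1710 + 1254 + \frac{285}{2} - \frac{209}{2}\right) + 3135 = -418 + 3135 = 2717$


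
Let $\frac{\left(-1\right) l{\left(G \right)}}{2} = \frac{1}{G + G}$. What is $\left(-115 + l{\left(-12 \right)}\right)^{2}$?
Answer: $\frac{1901641}{144} \approx 13206.0$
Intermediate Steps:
$l{\left(G \right)} = - \frac{1}{G}$ ($l{\left(G \right)} = - \frac{2}{G + G} = - \frac{2}{2 G} = - 2 \frac{1}{2 G} = - \frac{1}{G}$)
$\left(-115 + l{\left(-12 \right)}\right)^{2} = \left(-115 - \frac{1}{-12}\right)^{2} = \left(-115 - - \frac{1}{12}\right)^{2} = \left(-115 + \frac{1}{12}\right)^{2} = \left(- \frac{1379}{12}\right)^{2} = \frac{1901641}{144}$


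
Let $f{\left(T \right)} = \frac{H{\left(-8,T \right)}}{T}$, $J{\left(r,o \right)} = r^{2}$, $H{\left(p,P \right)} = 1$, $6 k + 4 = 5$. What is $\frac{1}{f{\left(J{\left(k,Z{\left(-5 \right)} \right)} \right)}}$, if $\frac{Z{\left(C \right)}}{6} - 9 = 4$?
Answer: $\frac{1}{36} \approx 0.027778$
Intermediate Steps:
$k = \frac{1}{6}$ ($k = - \frac{2}{3} + \frac{1}{6} \cdot 5 = - \frac{2}{3} + \frac{5}{6} = \frac{1}{6} \approx 0.16667$)
$Z{\left(C \right)} = 78$ ($Z{\left(C \right)} = 54 + 6 \cdot 4 = 54 + 24 = 78$)
$f{\left(T \right)} = \frac{1}{T}$ ($f{\left(T \right)} = 1 \frac{1}{T} = \frac{1}{T}$)
$\frac{1}{f{\left(J{\left(k,Z{\left(-5 \right)} \right)} \right)}} = \frac{1}{\frac{1}{\left(\frac{1}{6}\right)^{2}}} = \frac{1}{\frac{1}{\frac{1}{36}}} = \frac{1}{36}$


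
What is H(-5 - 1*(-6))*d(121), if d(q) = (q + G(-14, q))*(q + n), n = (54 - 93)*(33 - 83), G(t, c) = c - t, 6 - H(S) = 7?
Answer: -530176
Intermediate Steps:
H(S) = -1 (H(S) = 6 - 1*7 = 6 - 7 = -1)
n = 1950 (n = -39*(-50) = 1950)
d(q) = (14 + 2*q)*(1950 + q) (d(q) = (q + (q - 1*(-14)))*(q + 1950) = (q + (q + 14))*(1950 + q) = (q + (14 + q))*(1950 + q) = (14 + 2*q)*(1950 + q))
H(-5 - 1*(-6))*d(121) = -(27300 + 2*121**2 + 3914*121) = -(27300 + 2*14641 + 473594) = -(27300 + 29282 + 473594) = -1*530176 = -530176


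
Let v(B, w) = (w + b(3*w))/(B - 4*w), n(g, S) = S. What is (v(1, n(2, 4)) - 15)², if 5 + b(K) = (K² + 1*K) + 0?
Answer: 5776/9 ≈ 641.78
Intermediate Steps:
b(K) = -5 + K + K² (b(K) = -5 + ((K² + 1*K) + 0) = -5 + ((K² + K) + 0) = -5 + ((K + K²) + 0) = -5 + (K + K²) = -5 + K + K²)
v(B, w) = (-5 + 4*w + 9*w²)/(B - 4*w) (v(B, w) = (w + (-5 + 3*w + (3*w)²))/(B - 4*w) = (w + (-5 + 3*w + 9*w²))/(B - 4*w) = (-5 + 4*w + 9*w²)/(B - 4*w))
(v(1, n(2, 4)) - 15)² = ((-5 + 4*4 + 9*4²)/(1 - 4*4) - 15)² = ((-5 + 16 + 9*16)/(1 - 16) - 15)² = ((-5 + 16 + 144)/(-15) - 15)² = (-1/15*155 - 15)² = (-31/3 - 15)² = (-76/3)² = 5776/9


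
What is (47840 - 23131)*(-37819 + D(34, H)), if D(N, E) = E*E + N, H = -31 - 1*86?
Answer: -595388064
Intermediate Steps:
H = -117 (H = -31 - 86 = -117)
D(N, E) = N + E**2 (D(N, E) = E**2 + N = N + E**2)
(47840 - 23131)*(-37819 + D(34, H)) = (47840 - 23131)*(-37819 + (34 + (-117)**2)) = 24709*(-37819 + (34 + 13689)) = 24709*(-37819 + 13723) = 24709*(-24096) = -595388064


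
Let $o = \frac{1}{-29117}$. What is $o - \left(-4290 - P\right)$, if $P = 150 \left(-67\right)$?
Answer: $- \frac{167713921}{29117} \approx -5760.0$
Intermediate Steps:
$P = -10050$
$o = - \frac{1}{29117} \approx -3.4344 \cdot 10^{-5}$
$o - \left(-4290 - P\right) = - \frac{1}{29117} - \left(-4290 - -10050\right) = - \frac{1}{29117} - \left(-4290 + 10050\right) = - \frac{1}{29117} - 5760 = - \frac{167713921}{29117}$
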